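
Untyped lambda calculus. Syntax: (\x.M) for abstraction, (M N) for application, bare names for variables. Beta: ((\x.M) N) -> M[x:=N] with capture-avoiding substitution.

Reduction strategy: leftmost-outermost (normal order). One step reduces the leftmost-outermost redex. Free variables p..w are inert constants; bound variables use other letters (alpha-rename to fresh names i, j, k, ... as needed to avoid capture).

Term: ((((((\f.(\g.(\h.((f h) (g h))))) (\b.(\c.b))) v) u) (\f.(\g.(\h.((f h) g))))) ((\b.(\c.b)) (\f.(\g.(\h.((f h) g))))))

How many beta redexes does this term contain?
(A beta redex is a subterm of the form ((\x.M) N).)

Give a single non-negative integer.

Term: ((((((\f.(\g.(\h.((f h) (g h))))) (\b.(\c.b))) v) u) (\f.(\g.(\h.((f h) g))))) ((\b.(\c.b)) (\f.(\g.(\h.((f h) g))))))
  Redex: ((\f.(\g.(\h.((f h) (g h))))) (\b.(\c.b)))
  Redex: ((\b.(\c.b)) (\f.(\g.(\h.((f h) g)))))
Total redexes: 2

Answer: 2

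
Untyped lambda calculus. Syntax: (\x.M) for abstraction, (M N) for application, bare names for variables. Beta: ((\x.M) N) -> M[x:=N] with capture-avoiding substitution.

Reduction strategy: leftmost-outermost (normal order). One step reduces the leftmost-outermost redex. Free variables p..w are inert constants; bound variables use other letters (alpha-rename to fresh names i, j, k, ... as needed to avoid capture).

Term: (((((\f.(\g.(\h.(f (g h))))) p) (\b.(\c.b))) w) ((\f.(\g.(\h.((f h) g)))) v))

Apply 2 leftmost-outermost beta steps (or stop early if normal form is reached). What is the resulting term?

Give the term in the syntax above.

Answer: (((\h.(p ((\b.(\c.b)) h))) w) ((\f.(\g.(\h.((f h) g)))) v))

Derivation:
Step 0: (((((\f.(\g.(\h.(f (g h))))) p) (\b.(\c.b))) w) ((\f.(\g.(\h.((f h) g)))) v))
Step 1: ((((\g.(\h.(p (g h)))) (\b.(\c.b))) w) ((\f.(\g.(\h.((f h) g)))) v))
Step 2: (((\h.(p ((\b.(\c.b)) h))) w) ((\f.(\g.(\h.((f h) g)))) v))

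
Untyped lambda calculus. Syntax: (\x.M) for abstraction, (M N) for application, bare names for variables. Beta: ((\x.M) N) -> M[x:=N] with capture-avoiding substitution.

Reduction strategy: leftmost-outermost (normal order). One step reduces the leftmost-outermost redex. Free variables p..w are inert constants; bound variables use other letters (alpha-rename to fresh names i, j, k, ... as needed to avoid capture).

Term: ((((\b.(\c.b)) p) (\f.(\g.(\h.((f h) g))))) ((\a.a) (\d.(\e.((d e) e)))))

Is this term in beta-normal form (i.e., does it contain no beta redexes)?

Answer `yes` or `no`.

Term: ((((\b.(\c.b)) p) (\f.(\g.(\h.((f h) g))))) ((\a.a) (\d.(\e.((d e) e)))))
Found 2 beta redex(es).

Answer: no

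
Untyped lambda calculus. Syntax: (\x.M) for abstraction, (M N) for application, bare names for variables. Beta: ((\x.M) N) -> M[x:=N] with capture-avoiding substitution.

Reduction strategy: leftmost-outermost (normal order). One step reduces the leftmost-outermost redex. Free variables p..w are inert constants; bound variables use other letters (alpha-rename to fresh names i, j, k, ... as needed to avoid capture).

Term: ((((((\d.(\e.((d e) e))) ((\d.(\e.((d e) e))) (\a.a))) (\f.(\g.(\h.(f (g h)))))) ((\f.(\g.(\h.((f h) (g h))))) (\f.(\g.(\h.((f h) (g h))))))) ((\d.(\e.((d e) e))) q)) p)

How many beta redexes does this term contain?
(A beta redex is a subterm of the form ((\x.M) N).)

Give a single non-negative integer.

Answer: 4

Derivation:
Term: ((((((\d.(\e.((d e) e))) ((\d.(\e.((d e) e))) (\a.a))) (\f.(\g.(\h.(f (g h)))))) ((\f.(\g.(\h.((f h) (g h))))) (\f.(\g.(\h.((f h) (g h))))))) ((\d.(\e.((d e) e))) q)) p)
  Redex: ((\d.(\e.((d e) e))) ((\d.(\e.((d e) e))) (\a.a)))
  Redex: ((\d.(\e.((d e) e))) (\a.a))
  Redex: ((\f.(\g.(\h.((f h) (g h))))) (\f.(\g.(\h.((f h) (g h))))))
  Redex: ((\d.(\e.((d e) e))) q)
Total redexes: 4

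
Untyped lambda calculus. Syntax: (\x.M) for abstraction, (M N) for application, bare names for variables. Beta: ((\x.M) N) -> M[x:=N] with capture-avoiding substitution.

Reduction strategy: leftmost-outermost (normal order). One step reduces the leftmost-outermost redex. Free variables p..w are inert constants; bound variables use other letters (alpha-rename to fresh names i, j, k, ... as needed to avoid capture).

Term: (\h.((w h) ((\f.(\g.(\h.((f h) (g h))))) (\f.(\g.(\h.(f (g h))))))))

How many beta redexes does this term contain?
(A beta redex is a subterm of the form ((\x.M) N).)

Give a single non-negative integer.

Answer: 1

Derivation:
Term: (\h.((w h) ((\f.(\g.(\h.((f h) (g h))))) (\f.(\g.(\h.(f (g h))))))))
  Redex: ((\f.(\g.(\h.((f h) (g h))))) (\f.(\g.(\h.(f (g h))))))
Total redexes: 1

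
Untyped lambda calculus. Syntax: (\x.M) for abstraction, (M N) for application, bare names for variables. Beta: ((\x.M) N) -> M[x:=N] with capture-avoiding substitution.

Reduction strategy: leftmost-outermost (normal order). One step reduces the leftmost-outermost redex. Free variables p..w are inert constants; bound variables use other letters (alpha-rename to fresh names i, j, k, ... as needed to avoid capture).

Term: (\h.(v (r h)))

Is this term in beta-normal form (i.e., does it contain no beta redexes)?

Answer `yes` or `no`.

Term: (\h.(v (r h)))
No beta redexes found.

Answer: yes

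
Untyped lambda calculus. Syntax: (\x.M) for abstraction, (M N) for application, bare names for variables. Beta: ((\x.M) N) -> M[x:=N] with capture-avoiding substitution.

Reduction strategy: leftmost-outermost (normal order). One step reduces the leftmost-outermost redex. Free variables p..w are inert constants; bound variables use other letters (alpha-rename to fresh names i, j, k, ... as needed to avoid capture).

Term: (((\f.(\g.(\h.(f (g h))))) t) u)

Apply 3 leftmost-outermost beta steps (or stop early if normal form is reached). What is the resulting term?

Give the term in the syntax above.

Step 0: (((\f.(\g.(\h.(f (g h))))) t) u)
Step 1: ((\g.(\h.(t (g h)))) u)
Step 2: (\h.(t (u h)))
Step 3: (normal form reached)

Answer: (\h.(t (u h)))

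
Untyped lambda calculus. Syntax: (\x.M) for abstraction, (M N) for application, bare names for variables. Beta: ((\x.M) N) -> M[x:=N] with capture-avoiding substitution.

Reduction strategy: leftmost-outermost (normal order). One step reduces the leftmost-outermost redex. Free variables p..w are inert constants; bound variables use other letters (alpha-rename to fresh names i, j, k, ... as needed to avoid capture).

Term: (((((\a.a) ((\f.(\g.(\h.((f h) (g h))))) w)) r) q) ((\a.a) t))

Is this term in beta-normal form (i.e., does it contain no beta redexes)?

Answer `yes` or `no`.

Term: (((((\a.a) ((\f.(\g.(\h.((f h) (g h))))) w)) r) q) ((\a.a) t))
Found 3 beta redex(es).

Answer: no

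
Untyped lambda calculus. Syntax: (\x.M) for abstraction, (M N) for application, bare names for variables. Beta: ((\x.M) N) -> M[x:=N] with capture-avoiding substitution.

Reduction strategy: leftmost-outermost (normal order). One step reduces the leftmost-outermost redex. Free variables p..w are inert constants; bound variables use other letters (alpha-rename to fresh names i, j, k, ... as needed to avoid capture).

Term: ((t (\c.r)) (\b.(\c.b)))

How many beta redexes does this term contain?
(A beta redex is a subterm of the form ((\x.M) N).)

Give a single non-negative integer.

Answer: 0

Derivation:
Term: ((t (\c.r)) (\b.(\c.b)))
  (no redexes)
Total redexes: 0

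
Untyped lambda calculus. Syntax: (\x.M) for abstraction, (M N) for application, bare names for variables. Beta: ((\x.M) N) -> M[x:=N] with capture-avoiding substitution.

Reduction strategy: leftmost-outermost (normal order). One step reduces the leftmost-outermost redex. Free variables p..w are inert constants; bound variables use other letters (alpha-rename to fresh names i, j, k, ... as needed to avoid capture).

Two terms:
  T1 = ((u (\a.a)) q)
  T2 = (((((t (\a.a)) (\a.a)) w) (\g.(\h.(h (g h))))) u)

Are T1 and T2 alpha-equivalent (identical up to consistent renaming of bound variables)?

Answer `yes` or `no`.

Answer: no

Derivation:
Term 1: ((u (\a.a)) q)
Term 2: (((((t (\a.a)) (\a.a)) w) (\g.(\h.(h (g h))))) u)
Alpha-equivalence: compare structure up to binder renaming.
Result: False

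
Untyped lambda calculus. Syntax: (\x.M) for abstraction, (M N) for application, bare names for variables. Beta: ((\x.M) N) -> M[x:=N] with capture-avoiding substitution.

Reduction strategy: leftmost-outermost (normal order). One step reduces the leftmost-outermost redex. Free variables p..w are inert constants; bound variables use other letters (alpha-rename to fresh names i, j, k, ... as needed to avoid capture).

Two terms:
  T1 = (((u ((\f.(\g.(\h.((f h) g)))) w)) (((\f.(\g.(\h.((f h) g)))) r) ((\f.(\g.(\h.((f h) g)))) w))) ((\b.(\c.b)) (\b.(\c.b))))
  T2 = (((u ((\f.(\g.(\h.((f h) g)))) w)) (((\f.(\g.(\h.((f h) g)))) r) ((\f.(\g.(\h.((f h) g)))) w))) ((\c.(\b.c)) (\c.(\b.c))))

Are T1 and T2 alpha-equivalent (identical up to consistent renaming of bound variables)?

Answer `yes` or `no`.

Answer: yes

Derivation:
Term 1: (((u ((\f.(\g.(\h.((f h) g)))) w)) (((\f.(\g.(\h.((f h) g)))) r) ((\f.(\g.(\h.((f h) g)))) w))) ((\b.(\c.b)) (\b.(\c.b))))
Term 2: (((u ((\f.(\g.(\h.((f h) g)))) w)) (((\f.(\g.(\h.((f h) g)))) r) ((\f.(\g.(\h.((f h) g)))) w))) ((\c.(\b.c)) (\c.(\b.c))))
Alpha-equivalence: compare structure up to binder renaming.
Result: True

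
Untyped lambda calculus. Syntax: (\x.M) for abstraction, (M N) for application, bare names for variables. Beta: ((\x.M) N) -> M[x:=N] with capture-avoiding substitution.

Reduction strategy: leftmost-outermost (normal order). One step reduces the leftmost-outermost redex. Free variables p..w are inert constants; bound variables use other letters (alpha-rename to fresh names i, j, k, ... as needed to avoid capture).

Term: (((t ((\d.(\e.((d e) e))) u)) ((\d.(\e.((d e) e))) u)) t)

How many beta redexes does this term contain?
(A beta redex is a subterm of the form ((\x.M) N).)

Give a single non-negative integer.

Term: (((t ((\d.(\e.((d e) e))) u)) ((\d.(\e.((d e) e))) u)) t)
  Redex: ((\d.(\e.((d e) e))) u)
  Redex: ((\d.(\e.((d e) e))) u)
Total redexes: 2

Answer: 2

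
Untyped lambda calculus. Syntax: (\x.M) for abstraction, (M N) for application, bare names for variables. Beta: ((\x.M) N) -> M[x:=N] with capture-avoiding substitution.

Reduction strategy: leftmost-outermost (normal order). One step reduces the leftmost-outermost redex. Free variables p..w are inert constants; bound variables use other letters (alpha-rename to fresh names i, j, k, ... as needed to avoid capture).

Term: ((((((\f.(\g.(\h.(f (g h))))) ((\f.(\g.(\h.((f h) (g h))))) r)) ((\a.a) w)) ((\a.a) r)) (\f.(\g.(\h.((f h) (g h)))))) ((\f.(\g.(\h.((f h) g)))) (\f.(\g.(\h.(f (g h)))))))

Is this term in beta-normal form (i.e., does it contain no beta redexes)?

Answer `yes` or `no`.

Answer: no

Derivation:
Term: ((((((\f.(\g.(\h.(f (g h))))) ((\f.(\g.(\h.((f h) (g h))))) r)) ((\a.a) w)) ((\a.a) r)) (\f.(\g.(\h.((f h) (g h)))))) ((\f.(\g.(\h.((f h) g)))) (\f.(\g.(\h.(f (g h)))))))
Found 5 beta redex(es).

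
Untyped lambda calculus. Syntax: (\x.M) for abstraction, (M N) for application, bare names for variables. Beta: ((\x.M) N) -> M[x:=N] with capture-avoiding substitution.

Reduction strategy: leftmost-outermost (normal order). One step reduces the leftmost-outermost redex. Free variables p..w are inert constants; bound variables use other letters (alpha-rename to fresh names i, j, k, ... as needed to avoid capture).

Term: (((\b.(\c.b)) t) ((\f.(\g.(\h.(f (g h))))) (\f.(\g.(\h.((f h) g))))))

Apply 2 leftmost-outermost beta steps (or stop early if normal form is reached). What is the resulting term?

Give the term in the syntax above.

Answer: t

Derivation:
Step 0: (((\b.(\c.b)) t) ((\f.(\g.(\h.(f (g h))))) (\f.(\g.(\h.((f h) g))))))
Step 1: ((\c.t) ((\f.(\g.(\h.(f (g h))))) (\f.(\g.(\h.((f h) g))))))
Step 2: t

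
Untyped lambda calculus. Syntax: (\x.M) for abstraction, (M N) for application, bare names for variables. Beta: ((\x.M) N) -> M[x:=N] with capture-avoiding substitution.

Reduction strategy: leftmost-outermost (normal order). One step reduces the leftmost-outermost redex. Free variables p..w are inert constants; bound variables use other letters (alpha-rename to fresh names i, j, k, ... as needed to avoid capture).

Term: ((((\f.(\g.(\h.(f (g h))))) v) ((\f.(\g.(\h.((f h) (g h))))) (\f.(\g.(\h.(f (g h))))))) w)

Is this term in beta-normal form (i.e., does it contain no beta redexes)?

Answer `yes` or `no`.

Answer: no

Derivation:
Term: ((((\f.(\g.(\h.(f (g h))))) v) ((\f.(\g.(\h.((f h) (g h))))) (\f.(\g.(\h.(f (g h))))))) w)
Found 2 beta redex(es).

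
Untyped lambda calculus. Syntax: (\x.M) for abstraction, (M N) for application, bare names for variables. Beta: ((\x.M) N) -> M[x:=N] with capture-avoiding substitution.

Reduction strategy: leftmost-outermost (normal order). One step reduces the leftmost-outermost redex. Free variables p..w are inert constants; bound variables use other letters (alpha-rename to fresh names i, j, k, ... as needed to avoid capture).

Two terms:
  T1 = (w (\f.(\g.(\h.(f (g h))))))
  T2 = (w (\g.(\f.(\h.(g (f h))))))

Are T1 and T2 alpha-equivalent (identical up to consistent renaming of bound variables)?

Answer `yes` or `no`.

Answer: yes

Derivation:
Term 1: (w (\f.(\g.(\h.(f (g h))))))
Term 2: (w (\g.(\f.(\h.(g (f h))))))
Alpha-equivalence: compare structure up to binder renaming.
Result: True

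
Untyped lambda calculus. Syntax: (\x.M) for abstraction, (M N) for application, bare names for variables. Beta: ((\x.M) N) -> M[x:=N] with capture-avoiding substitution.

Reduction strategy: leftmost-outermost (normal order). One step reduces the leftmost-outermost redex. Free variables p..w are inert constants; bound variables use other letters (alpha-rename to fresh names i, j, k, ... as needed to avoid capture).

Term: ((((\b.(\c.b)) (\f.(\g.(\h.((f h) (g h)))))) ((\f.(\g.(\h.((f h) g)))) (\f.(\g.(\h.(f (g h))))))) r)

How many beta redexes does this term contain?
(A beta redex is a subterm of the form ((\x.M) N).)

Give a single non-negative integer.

Answer: 2

Derivation:
Term: ((((\b.(\c.b)) (\f.(\g.(\h.((f h) (g h)))))) ((\f.(\g.(\h.((f h) g)))) (\f.(\g.(\h.(f (g h))))))) r)
  Redex: ((\b.(\c.b)) (\f.(\g.(\h.((f h) (g h))))))
  Redex: ((\f.(\g.(\h.((f h) g)))) (\f.(\g.(\h.(f (g h))))))
Total redexes: 2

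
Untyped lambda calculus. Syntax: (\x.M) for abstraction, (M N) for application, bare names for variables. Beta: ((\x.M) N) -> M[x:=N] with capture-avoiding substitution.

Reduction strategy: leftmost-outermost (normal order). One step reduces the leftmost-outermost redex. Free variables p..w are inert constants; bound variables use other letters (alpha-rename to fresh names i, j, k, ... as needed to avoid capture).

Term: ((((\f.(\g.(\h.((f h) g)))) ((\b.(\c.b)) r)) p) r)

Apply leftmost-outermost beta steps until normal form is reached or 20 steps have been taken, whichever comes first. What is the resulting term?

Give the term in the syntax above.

Step 0: ((((\f.(\g.(\h.((f h) g)))) ((\b.(\c.b)) r)) p) r)
Step 1: (((\g.(\h.((((\b.(\c.b)) r) h) g))) p) r)
Step 2: ((\h.((((\b.(\c.b)) r) h) p)) r)
Step 3: ((((\b.(\c.b)) r) r) p)
Step 4: (((\c.r) r) p)
Step 5: (r p)

Answer: (r p)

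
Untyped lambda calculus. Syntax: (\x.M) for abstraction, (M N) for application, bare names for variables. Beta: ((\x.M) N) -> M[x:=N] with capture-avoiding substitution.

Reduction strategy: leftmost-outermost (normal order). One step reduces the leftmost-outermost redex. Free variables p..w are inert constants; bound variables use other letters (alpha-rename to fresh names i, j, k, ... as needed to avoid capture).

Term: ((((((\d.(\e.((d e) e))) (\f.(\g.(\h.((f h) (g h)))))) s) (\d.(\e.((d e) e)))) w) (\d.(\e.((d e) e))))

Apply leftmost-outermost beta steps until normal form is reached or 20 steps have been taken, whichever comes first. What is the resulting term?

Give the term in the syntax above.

Step 0: ((((((\d.(\e.((d e) e))) (\f.(\g.(\h.((f h) (g h)))))) s) (\d.(\e.((d e) e)))) w) (\d.(\e.((d e) e))))
Step 1: (((((\e.(((\f.(\g.(\h.((f h) (g h))))) e) e)) s) (\d.(\e.((d e) e)))) w) (\d.(\e.((d e) e))))
Step 2: ((((((\f.(\g.(\h.((f h) (g h))))) s) s) (\d.(\e.((d e) e)))) w) (\d.(\e.((d e) e))))
Step 3: (((((\g.(\h.((s h) (g h)))) s) (\d.(\e.((d e) e)))) w) (\d.(\e.((d e) e))))
Step 4: ((((\h.((s h) (s h))) (\d.(\e.((d e) e)))) w) (\d.(\e.((d e) e))))
Step 5: ((((s (\d.(\e.((d e) e)))) (s (\d.(\e.((d e) e))))) w) (\d.(\e.((d e) e))))

Answer: ((((s (\d.(\e.((d e) e)))) (s (\d.(\e.((d e) e))))) w) (\d.(\e.((d e) e))))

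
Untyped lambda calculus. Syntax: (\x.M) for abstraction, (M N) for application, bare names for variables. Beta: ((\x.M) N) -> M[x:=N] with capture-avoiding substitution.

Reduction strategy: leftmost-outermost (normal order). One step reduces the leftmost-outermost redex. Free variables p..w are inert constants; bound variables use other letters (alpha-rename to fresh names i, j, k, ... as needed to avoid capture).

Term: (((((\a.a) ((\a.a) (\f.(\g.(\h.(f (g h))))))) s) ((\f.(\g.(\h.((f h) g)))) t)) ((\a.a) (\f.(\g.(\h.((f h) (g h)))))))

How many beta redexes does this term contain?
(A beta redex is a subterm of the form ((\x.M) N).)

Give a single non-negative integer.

Term: (((((\a.a) ((\a.a) (\f.(\g.(\h.(f (g h))))))) s) ((\f.(\g.(\h.((f h) g)))) t)) ((\a.a) (\f.(\g.(\h.((f h) (g h)))))))
  Redex: ((\a.a) ((\a.a) (\f.(\g.(\h.(f (g h)))))))
  Redex: ((\a.a) (\f.(\g.(\h.(f (g h))))))
  Redex: ((\f.(\g.(\h.((f h) g)))) t)
  Redex: ((\a.a) (\f.(\g.(\h.((f h) (g h))))))
Total redexes: 4

Answer: 4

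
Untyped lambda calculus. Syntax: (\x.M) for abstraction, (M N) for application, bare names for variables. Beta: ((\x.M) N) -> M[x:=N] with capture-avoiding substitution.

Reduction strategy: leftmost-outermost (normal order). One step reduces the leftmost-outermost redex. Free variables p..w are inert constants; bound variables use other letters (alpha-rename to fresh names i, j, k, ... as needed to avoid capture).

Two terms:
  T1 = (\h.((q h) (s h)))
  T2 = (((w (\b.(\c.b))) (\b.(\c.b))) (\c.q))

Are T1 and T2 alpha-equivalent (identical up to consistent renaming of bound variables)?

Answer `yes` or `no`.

Term 1: (\h.((q h) (s h)))
Term 2: (((w (\b.(\c.b))) (\b.(\c.b))) (\c.q))
Alpha-equivalence: compare structure up to binder renaming.
Result: False

Answer: no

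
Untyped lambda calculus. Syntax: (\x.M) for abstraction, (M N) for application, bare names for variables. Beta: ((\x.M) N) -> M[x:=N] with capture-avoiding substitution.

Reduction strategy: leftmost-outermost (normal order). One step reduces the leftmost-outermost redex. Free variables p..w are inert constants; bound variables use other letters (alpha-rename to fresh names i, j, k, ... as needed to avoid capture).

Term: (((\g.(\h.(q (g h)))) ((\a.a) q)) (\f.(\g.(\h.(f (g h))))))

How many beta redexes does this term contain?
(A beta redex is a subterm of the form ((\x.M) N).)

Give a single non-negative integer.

Term: (((\g.(\h.(q (g h)))) ((\a.a) q)) (\f.(\g.(\h.(f (g h))))))
  Redex: ((\g.(\h.(q (g h)))) ((\a.a) q))
  Redex: ((\a.a) q)
Total redexes: 2

Answer: 2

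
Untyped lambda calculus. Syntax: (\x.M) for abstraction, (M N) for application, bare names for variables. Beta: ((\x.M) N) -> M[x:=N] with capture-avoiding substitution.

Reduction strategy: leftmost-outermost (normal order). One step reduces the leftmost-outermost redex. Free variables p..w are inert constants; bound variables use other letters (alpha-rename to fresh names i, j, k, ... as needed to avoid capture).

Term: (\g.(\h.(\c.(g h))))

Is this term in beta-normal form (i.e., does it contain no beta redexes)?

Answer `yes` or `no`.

Term: (\g.(\h.(\c.(g h))))
No beta redexes found.

Answer: yes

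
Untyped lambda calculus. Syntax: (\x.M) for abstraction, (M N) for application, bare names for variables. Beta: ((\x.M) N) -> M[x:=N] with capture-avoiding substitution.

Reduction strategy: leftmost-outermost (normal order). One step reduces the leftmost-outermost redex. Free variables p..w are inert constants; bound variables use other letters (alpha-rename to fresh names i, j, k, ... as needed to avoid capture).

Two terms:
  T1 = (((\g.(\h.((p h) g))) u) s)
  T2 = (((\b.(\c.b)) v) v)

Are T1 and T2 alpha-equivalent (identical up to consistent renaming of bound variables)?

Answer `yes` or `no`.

Answer: no

Derivation:
Term 1: (((\g.(\h.((p h) g))) u) s)
Term 2: (((\b.(\c.b)) v) v)
Alpha-equivalence: compare structure up to binder renaming.
Result: False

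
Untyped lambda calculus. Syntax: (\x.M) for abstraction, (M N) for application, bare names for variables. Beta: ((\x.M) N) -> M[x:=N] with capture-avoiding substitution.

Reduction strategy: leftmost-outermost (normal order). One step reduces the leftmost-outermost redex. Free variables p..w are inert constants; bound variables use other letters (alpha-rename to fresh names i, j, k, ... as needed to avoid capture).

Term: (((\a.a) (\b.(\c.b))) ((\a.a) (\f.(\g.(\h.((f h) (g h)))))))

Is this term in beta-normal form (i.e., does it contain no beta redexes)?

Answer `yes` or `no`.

Term: (((\a.a) (\b.(\c.b))) ((\a.a) (\f.(\g.(\h.((f h) (g h)))))))
Found 2 beta redex(es).

Answer: no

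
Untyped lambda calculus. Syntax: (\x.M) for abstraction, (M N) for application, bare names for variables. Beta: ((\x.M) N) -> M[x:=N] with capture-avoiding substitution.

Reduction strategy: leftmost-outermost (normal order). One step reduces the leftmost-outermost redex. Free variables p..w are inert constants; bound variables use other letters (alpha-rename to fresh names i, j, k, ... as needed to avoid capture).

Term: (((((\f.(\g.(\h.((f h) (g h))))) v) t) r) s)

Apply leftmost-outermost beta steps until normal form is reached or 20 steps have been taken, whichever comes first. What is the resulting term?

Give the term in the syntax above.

Answer: (((v r) (t r)) s)

Derivation:
Step 0: (((((\f.(\g.(\h.((f h) (g h))))) v) t) r) s)
Step 1: ((((\g.(\h.((v h) (g h)))) t) r) s)
Step 2: (((\h.((v h) (t h))) r) s)
Step 3: (((v r) (t r)) s)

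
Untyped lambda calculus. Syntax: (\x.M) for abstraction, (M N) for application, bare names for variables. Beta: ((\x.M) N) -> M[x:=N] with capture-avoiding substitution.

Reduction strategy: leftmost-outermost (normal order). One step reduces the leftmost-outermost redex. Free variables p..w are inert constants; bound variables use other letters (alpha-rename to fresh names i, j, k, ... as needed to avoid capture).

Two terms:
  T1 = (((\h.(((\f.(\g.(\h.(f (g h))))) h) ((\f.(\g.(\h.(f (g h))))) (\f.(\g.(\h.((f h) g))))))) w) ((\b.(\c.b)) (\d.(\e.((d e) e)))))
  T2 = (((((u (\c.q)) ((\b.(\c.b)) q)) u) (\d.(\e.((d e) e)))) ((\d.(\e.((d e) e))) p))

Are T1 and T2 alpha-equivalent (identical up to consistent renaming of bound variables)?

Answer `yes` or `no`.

Answer: no

Derivation:
Term 1: (((\h.(((\f.(\g.(\h.(f (g h))))) h) ((\f.(\g.(\h.(f (g h))))) (\f.(\g.(\h.((f h) g))))))) w) ((\b.(\c.b)) (\d.(\e.((d e) e)))))
Term 2: (((((u (\c.q)) ((\b.(\c.b)) q)) u) (\d.(\e.((d e) e)))) ((\d.(\e.((d e) e))) p))
Alpha-equivalence: compare structure up to binder renaming.
Result: False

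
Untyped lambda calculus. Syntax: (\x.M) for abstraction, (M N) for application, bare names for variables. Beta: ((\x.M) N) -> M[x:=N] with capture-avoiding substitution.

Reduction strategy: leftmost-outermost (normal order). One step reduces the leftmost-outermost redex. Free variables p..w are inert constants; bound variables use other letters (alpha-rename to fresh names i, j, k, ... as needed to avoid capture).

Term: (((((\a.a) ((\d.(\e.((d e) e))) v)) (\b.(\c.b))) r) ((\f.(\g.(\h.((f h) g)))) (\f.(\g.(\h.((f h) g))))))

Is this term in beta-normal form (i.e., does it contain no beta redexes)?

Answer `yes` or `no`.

Answer: no

Derivation:
Term: (((((\a.a) ((\d.(\e.((d e) e))) v)) (\b.(\c.b))) r) ((\f.(\g.(\h.((f h) g)))) (\f.(\g.(\h.((f h) g))))))
Found 3 beta redex(es).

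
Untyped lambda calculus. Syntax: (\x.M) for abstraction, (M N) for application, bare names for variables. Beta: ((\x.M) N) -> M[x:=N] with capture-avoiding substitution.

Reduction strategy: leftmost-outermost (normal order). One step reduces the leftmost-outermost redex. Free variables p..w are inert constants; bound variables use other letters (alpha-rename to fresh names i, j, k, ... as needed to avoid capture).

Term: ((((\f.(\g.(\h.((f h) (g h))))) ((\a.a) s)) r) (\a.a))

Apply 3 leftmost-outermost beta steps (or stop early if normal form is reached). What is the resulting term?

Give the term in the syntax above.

Step 0: ((((\f.(\g.(\h.((f h) (g h))))) ((\a.a) s)) r) (\a.a))
Step 1: (((\g.(\h.((((\a.a) s) h) (g h)))) r) (\a.a))
Step 2: ((\h.((((\a.a) s) h) (r h))) (\a.a))
Step 3: ((((\a.a) s) (\a.a)) (r (\a.a)))

Answer: ((((\a.a) s) (\a.a)) (r (\a.a)))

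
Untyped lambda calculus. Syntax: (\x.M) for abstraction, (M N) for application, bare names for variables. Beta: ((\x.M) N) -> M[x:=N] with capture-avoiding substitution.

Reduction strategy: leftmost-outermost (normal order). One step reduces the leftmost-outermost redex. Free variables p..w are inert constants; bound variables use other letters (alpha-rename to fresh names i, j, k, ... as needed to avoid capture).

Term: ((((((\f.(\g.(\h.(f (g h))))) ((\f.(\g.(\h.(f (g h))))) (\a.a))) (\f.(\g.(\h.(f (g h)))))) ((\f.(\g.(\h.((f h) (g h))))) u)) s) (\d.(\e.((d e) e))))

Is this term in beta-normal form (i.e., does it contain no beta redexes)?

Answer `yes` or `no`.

Term: ((((((\f.(\g.(\h.(f (g h))))) ((\f.(\g.(\h.(f (g h))))) (\a.a))) (\f.(\g.(\h.(f (g h)))))) ((\f.(\g.(\h.((f h) (g h))))) u)) s) (\d.(\e.((d e) e))))
Found 3 beta redex(es).

Answer: no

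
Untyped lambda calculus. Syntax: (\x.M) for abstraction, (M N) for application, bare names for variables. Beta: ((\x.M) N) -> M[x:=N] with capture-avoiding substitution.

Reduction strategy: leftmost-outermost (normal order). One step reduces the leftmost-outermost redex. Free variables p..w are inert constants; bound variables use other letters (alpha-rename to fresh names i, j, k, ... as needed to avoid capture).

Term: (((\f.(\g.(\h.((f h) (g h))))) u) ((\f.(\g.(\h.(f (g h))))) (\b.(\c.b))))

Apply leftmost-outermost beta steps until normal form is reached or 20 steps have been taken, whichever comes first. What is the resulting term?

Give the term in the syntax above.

Step 0: (((\f.(\g.(\h.((f h) (g h))))) u) ((\f.(\g.(\h.(f (g h))))) (\b.(\c.b))))
Step 1: ((\g.(\h.((u h) (g h)))) ((\f.(\g.(\h.(f (g h))))) (\b.(\c.b))))
Step 2: (\h.((u h) (((\f.(\g.(\h.(f (g h))))) (\b.(\c.b))) h)))
Step 3: (\h.((u h) ((\g.(\h.((\b.(\c.b)) (g h)))) h)))
Step 4: (\h.((u h) (\i.((\b.(\c.b)) (h i)))))
Step 5: (\h.((u h) (\i.(\c.(h i)))))

Answer: (\h.((u h) (\i.(\c.(h i)))))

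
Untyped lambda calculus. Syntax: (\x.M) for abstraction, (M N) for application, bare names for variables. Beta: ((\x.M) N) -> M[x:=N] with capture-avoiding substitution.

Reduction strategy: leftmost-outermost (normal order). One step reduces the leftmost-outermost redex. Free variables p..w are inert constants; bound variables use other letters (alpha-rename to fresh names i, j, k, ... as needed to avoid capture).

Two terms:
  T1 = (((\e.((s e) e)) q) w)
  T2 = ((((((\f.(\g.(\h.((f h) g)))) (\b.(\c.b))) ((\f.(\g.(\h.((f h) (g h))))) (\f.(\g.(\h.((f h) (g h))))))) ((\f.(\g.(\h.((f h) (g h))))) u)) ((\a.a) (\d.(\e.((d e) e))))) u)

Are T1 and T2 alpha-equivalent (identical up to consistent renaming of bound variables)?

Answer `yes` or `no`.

Term 1: (((\e.((s e) e)) q) w)
Term 2: ((((((\f.(\g.(\h.((f h) g)))) (\b.(\c.b))) ((\f.(\g.(\h.((f h) (g h))))) (\f.(\g.(\h.((f h) (g h))))))) ((\f.(\g.(\h.((f h) (g h))))) u)) ((\a.a) (\d.(\e.((d e) e))))) u)
Alpha-equivalence: compare structure up to binder renaming.
Result: False

Answer: no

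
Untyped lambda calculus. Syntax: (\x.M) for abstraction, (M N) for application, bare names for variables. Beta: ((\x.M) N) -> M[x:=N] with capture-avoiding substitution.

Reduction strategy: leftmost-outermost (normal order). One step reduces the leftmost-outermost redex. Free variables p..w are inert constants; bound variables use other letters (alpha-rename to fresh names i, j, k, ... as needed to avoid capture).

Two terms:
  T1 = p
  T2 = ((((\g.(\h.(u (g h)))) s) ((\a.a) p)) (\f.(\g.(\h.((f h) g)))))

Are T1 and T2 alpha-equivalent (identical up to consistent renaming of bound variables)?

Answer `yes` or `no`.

Term 1: p
Term 2: ((((\g.(\h.(u (g h)))) s) ((\a.a) p)) (\f.(\g.(\h.((f h) g)))))
Alpha-equivalence: compare structure up to binder renaming.
Result: False

Answer: no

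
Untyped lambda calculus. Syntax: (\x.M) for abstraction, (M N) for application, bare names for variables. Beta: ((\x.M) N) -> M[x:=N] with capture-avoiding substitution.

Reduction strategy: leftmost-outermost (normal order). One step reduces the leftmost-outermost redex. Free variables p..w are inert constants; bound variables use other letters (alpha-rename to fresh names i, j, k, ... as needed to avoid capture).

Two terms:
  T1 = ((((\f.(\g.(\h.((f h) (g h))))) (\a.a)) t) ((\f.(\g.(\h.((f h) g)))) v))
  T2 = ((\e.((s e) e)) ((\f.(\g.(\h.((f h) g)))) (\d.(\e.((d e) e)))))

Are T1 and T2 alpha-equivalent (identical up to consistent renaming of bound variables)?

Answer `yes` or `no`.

Term 1: ((((\f.(\g.(\h.((f h) (g h))))) (\a.a)) t) ((\f.(\g.(\h.((f h) g)))) v))
Term 2: ((\e.((s e) e)) ((\f.(\g.(\h.((f h) g)))) (\d.(\e.((d e) e)))))
Alpha-equivalence: compare structure up to binder renaming.
Result: False

Answer: no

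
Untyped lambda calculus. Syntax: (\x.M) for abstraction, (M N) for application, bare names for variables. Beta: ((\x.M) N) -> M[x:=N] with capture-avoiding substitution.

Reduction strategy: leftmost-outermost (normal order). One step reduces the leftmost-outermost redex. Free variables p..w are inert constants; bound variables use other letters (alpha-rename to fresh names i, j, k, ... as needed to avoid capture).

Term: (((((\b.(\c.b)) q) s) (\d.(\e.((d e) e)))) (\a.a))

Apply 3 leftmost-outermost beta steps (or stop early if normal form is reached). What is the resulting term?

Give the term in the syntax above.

Answer: ((q (\d.(\e.((d e) e)))) (\a.a))

Derivation:
Step 0: (((((\b.(\c.b)) q) s) (\d.(\e.((d e) e)))) (\a.a))
Step 1: ((((\c.q) s) (\d.(\e.((d e) e)))) (\a.a))
Step 2: ((q (\d.(\e.((d e) e)))) (\a.a))
Step 3: (normal form reached)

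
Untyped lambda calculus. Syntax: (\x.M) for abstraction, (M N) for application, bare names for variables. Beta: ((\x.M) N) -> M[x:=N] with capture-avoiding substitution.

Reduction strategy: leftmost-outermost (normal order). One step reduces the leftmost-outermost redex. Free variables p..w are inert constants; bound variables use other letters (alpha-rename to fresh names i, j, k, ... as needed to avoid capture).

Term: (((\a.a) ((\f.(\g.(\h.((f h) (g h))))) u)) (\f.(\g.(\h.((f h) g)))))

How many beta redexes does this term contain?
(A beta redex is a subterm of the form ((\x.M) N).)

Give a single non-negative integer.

Term: (((\a.a) ((\f.(\g.(\h.((f h) (g h))))) u)) (\f.(\g.(\h.((f h) g)))))
  Redex: ((\a.a) ((\f.(\g.(\h.((f h) (g h))))) u))
  Redex: ((\f.(\g.(\h.((f h) (g h))))) u)
Total redexes: 2

Answer: 2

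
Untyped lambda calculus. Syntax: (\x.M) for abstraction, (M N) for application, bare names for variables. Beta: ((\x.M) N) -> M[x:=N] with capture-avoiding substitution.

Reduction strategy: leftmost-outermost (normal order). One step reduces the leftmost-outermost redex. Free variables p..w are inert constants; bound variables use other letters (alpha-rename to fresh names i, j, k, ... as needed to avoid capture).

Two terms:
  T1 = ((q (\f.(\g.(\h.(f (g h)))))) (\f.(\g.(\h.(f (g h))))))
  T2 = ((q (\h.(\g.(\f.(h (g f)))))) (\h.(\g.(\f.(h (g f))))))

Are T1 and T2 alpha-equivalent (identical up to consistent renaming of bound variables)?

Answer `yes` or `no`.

Term 1: ((q (\f.(\g.(\h.(f (g h)))))) (\f.(\g.(\h.(f (g h))))))
Term 2: ((q (\h.(\g.(\f.(h (g f)))))) (\h.(\g.(\f.(h (g f))))))
Alpha-equivalence: compare structure up to binder renaming.
Result: True

Answer: yes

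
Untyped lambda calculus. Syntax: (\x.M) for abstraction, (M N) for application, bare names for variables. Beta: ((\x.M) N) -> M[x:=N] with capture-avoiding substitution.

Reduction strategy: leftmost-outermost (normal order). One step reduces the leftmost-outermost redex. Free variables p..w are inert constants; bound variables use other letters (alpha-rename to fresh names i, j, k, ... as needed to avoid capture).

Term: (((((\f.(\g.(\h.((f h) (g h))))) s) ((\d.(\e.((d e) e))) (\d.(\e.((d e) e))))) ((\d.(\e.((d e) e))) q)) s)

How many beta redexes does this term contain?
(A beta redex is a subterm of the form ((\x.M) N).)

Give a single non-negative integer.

Term: (((((\f.(\g.(\h.((f h) (g h))))) s) ((\d.(\e.((d e) e))) (\d.(\e.((d e) e))))) ((\d.(\e.((d e) e))) q)) s)
  Redex: ((\f.(\g.(\h.((f h) (g h))))) s)
  Redex: ((\d.(\e.((d e) e))) (\d.(\e.((d e) e))))
  Redex: ((\d.(\e.((d e) e))) q)
Total redexes: 3

Answer: 3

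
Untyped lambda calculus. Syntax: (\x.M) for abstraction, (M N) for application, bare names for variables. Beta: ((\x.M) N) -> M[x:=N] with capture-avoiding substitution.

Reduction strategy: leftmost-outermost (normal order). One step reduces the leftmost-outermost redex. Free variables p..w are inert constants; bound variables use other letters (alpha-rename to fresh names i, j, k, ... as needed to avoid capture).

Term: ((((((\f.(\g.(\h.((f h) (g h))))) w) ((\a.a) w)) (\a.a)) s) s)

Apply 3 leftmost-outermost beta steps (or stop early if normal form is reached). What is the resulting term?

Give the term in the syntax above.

Step 0: ((((((\f.(\g.(\h.((f h) (g h))))) w) ((\a.a) w)) (\a.a)) s) s)
Step 1: (((((\g.(\h.((w h) (g h)))) ((\a.a) w)) (\a.a)) s) s)
Step 2: ((((\h.((w h) (((\a.a) w) h))) (\a.a)) s) s)
Step 3: ((((w (\a.a)) (((\a.a) w) (\a.a))) s) s)

Answer: ((((w (\a.a)) (((\a.a) w) (\a.a))) s) s)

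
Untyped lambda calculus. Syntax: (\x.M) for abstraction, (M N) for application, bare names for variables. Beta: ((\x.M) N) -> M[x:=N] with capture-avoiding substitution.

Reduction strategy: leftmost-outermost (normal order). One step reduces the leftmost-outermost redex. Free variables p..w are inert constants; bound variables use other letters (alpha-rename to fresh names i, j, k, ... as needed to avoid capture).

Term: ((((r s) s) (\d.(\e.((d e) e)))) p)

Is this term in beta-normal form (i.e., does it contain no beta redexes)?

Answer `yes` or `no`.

Answer: yes

Derivation:
Term: ((((r s) s) (\d.(\e.((d e) e)))) p)
No beta redexes found.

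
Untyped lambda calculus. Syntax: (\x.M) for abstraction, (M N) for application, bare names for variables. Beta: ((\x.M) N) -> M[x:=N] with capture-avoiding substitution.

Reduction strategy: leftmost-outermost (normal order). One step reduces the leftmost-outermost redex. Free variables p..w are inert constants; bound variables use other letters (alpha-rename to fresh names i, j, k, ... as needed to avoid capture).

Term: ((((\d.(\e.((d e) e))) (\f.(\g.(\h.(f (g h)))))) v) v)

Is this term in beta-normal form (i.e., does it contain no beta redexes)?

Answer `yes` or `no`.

Term: ((((\d.(\e.((d e) e))) (\f.(\g.(\h.(f (g h)))))) v) v)
Found 1 beta redex(es).

Answer: no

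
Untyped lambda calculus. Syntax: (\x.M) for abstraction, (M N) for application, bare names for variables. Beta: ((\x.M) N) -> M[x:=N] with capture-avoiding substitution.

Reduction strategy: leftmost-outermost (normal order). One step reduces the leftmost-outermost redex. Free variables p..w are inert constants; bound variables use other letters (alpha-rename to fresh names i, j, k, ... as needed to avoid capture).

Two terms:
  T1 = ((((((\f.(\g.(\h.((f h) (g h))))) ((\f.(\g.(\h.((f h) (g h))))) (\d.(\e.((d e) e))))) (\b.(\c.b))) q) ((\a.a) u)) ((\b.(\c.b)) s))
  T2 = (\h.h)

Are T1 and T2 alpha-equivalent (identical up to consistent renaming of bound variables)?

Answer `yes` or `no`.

Term 1: ((((((\f.(\g.(\h.((f h) (g h))))) ((\f.(\g.(\h.((f h) (g h))))) (\d.(\e.((d e) e))))) (\b.(\c.b))) q) ((\a.a) u)) ((\b.(\c.b)) s))
Term 2: (\h.h)
Alpha-equivalence: compare structure up to binder renaming.
Result: False

Answer: no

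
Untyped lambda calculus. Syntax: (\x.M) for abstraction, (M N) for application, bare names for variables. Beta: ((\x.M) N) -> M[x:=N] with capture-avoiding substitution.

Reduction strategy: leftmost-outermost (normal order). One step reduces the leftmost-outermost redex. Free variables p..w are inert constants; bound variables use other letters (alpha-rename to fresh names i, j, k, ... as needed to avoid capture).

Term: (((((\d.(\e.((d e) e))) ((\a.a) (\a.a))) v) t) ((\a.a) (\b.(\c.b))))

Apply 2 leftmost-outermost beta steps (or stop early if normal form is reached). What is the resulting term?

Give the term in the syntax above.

Step 0: (((((\d.(\e.((d e) e))) ((\a.a) (\a.a))) v) t) ((\a.a) (\b.(\c.b))))
Step 1: ((((\e.((((\a.a) (\a.a)) e) e)) v) t) ((\a.a) (\b.(\c.b))))
Step 2: ((((((\a.a) (\a.a)) v) v) t) ((\a.a) (\b.(\c.b))))

Answer: ((((((\a.a) (\a.a)) v) v) t) ((\a.a) (\b.(\c.b))))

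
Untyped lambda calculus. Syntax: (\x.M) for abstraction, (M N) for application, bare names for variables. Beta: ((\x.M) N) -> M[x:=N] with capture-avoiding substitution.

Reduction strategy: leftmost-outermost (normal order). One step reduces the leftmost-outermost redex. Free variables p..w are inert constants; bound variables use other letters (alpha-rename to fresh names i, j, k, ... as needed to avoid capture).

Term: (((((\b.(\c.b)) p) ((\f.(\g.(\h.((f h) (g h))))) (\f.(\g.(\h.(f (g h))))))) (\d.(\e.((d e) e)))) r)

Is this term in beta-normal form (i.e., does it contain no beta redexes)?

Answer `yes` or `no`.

Term: (((((\b.(\c.b)) p) ((\f.(\g.(\h.((f h) (g h))))) (\f.(\g.(\h.(f (g h))))))) (\d.(\e.((d e) e)))) r)
Found 2 beta redex(es).

Answer: no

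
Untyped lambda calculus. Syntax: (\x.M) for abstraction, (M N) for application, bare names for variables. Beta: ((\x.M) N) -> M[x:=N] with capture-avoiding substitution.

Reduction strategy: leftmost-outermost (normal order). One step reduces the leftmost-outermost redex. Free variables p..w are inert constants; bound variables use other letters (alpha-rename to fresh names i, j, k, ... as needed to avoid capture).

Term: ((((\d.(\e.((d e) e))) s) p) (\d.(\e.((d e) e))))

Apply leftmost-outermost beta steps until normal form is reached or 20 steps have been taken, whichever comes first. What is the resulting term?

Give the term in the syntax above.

Step 0: ((((\d.(\e.((d e) e))) s) p) (\d.(\e.((d e) e))))
Step 1: (((\e.((s e) e)) p) (\d.(\e.((d e) e))))
Step 2: (((s p) p) (\d.(\e.((d e) e))))

Answer: (((s p) p) (\d.(\e.((d e) e))))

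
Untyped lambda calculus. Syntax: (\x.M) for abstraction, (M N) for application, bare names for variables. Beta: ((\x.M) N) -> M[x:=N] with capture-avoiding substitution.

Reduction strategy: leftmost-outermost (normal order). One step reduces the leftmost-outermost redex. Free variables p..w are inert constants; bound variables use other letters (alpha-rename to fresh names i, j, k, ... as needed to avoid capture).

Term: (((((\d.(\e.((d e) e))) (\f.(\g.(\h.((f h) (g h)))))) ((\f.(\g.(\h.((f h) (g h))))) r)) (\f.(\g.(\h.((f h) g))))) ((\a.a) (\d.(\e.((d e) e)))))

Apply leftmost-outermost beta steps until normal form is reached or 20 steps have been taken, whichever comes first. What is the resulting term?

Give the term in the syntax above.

Answer: (((r (\h.((r h) (\g.(\i.((h i) g)))))) (\g.(\h.(((r h) (\g.(\i.((h i) g)))) g)))) (\d.(\e.((d e) e))))

Derivation:
Step 0: (((((\d.(\e.((d e) e))) (\f.(\g.(\h.((f h) (g h)))))) ((\f.(\g.(\h.((f h) (g h))))) r)) (\f.(\g.(\h.((f h) g))))) ((\a.a) (\d.(\e.((d e) e)))))
Step 1: ((((\e.(((\f.(\g.(\h.((f h) (g h))))) e) e)) ((\f.(\g.(\h.((f h) (g h))))) r)) (\f.(\g.(\h.((f h) g))))) ((\a.a) (\d.(\e.((d e) e)))))
Step 2: (((((\f.(\g.(\h.((f h) (g h))))) ((\f.(\g.(\h.((f h) (g h))))) r)) ((\f.(\g.(\h.((f h) (g h))))) r)) (\f.(\g.(\h.((f h) g))))) ((\a.a) (\d.(\e.((d e) e)))))
Step 3: ((((\g.(\h.((((\f.(\g.(\h.((f h) (g h))))) r) h) (g h)))) ((\f.(\g.(\h.((f h) (g h))))) r)) (\f.(\g.(\h.((f h) g))))) ((\a.a) (\d.(\e.((d e) e)))))
Step 4: (((\h.((((\f.(\g.(\h.((f h) (g h))))) r) h) (((\f.(\g.(\h.((f h) (g h))))) r) h))) (\f.(\g.(\h.((f h) g))))) ((\a.a) (\d.(\e.((d e) e)))))
Step 5: (((((\f.(\g.(\h.((f h) (g h))))) r) (\f.(\g.(\h.((f h) g))))) (((\f.(\g.(\h.((f h) (g h))))) r) (\f.(\g.(\h.((f h) g)))))) ((\a.a) (\d.(\e.((d e) e)))))
Step 6: ((((\g.(\h.((r h) (g h)))) (\f.(\g.(\h.((f h) g))))) (((\f.(\g.(\h.((f h) (g h))))) r) (\f.(\g.(\h.((f h) g)))))) ((\a.a) (\d.(\e.((d e) e)))))
Step 7: (((\h.((r h) ((\f.(\g.(\h.((f h) g)))) h))) (((\f.(\g.(\h.((f h) (g h))))) r) (\f.(\g.(\h.((f h) g)))))) ((\a.a) (\d.(\e.((d e) e)))))
Step 8: (((r (((\f.(\g.(\h.((f h) (g h))))) r) (\f.(\g.(\h.((f h) g)))))) ((\f.(\g.(\h.((f h) g)))) (((\f.(\g.(\h.((f h) (g h))))) r) (\f.(\g.(\h.((f h) g))))))) ((\a.a) (\d.(\e.((d e) e)))))
Step 9: (((r ((\g.(\h.((r h) (g h)))) (\f.(\g.(\h.((f h) g)))))) ((\f.(\g.(\h.((f h) g)))) (((\f.(\g.(\h.((f h) (g h))))) r) (\f.(\g.(\h.((f h) g))))))) ((\a.a) (\d.(\e.((d e) e)))))
Step 10: (((r (\h.((r h) ((\f.(\g.(\h.((f h) g)))) h)))) ((\f.(\g.(\h.((f h) g)))) (((\f.(\g.(\h.((f h) (g h))))) r) (\f.(\g.(\h.((f h) g))))))) ((\a.a) (\d.(\e.((d e) e)))))
Step 11: (((r (\h.((r h) (\g.(\i.((h i) g)))))) ((\f.(\g.(\h.((f h) g)))) (((\f.(\g.(\h.((f h) (g h))))) r) (\f.(\g.(\h.((f h) g))))))) ((\a.a) (\d.(\e.((d e) e)))))
Step 12: (((r (\h.((r h) (\g.(\i.((h i) g)))))) (\g.(\h.(((((\f.(\g.(\h.((f h) (g h))))) r) (\f.(\g.(\h.((f h) g))))) h) g)))) ((\a.a) (\d.(\e.((d e) e)))))
Step 13: (((r (\h.((r h) (\g.(\i.((h i) g)))))) (\g.(\h.((((\g.(\h.((r h) (g h)))) (\f.(\g.(\h.((f h) g))))) h) g)))) ((\a.a) (\d.(\e.((d e) e)))))
Step 14: (((r (\h.((r h) (\g.(\i.((h i) g)))))) (\g.(\h.(((\h.((r h) ((\f.(\g.(\h.((f h) g)))) h))) h) g)))) ((\a.a) (\d.(\e.((d e) e)))))
Step 15: (((r (\h.((r h) (\g.(\i.((h i) g)))))) (\g.(\h.(((r h) ((\f.(\g.(\h.((f h) g)))) h)) g)))) ((\a.a) (\d.(\e.((d e) e)))))
Step 16: (((r (\h.((r h) (\g.(\i.((h i) g)))))) (\g.(\h.(((r h) (\g.(\i.((h i) g)))) g)))) ((\a.a) (\d.(\e.((d e) e)))))
Step 17: (((r (\h.((r h) (\g.(\i.((h i) g)))))) (\g.(\h.(((r h) (\g.(\i.((h i) g)))) g)))) (\d.(\e.((d e) e))))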